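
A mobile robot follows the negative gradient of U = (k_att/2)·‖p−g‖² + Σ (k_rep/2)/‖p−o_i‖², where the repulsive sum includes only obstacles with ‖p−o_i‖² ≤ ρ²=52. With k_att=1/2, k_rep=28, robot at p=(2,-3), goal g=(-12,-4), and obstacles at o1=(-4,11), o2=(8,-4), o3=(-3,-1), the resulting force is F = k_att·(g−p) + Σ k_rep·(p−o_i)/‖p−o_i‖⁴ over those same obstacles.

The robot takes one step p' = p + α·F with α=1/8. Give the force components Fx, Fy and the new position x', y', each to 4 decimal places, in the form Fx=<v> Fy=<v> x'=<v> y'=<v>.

F_att = 1/2·(g−p) = 1/2·(-14,-1) = (-7.0000,-0.5000)
o1: d²=232 > ρ²=52 → inactive
o2: d²=37 ≤ ρ²=52; F_rep = 28·(-6,1)/37² = (-0.1227,0.0205)
o3: d²=29 ≤ ρ²=52; F_rep = 28·(5,-2)/29² = (0.1665,-0.0666)
F = F_att + ΣF_rep = (-6.9562,-0.5461)
p' = p + 1/8·F = (1.1305,-3.0683)

Fx=-6.9562 Fy=-0.5461 x'=1.1305 y'=-3.0683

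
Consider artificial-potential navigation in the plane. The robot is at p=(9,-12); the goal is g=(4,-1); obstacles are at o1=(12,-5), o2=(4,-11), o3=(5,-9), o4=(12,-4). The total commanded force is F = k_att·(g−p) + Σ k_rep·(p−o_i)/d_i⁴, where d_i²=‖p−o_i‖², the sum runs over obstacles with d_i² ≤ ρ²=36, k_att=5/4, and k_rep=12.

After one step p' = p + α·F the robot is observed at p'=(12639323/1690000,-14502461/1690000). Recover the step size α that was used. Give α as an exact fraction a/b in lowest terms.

F_att = 5/4·(g−p) = 5/4·(-5,11) = (-6.2500,13.7500)
o1: d²=58 > ρ²=36 → inactive
o2: d²=26 ≤ ρ²=36; F_rep = 12·(5,-1)/26² = (0.0888,-0.0178)
o3: d²=25 ≤ ρ²=36; F_rep = 12·(4,-3)/25² = (0.0768,-0.0576)
o4: d²=73 > ρ²=36 → inactive
F = F_att + ΣF_rep = (-6.0844,13.6746)
Δp = p'−p = (-1.5211,3.4187); α = Δx/Fx = (-2570677/1690000) / (-2570677/422500) = 1/4
check: Δy/Fy = (5777539/1690000) / (5777539/422500) = 1/4 ✓

α = 1/4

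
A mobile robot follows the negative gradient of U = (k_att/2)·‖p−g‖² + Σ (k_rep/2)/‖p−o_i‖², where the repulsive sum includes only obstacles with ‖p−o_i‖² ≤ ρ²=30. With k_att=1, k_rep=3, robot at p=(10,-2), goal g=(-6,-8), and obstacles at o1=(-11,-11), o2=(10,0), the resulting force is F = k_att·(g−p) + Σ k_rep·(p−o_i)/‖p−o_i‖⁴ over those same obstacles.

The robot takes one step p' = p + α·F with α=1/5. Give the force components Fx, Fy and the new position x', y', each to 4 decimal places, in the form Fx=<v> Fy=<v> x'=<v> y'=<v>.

F_att = 1·(g−p) = 1·(-16,-6) = (-16.0000,-6.0000)
o1: d²=522 > ρ²=30 → inactive
o2: d²=4 ≤ ρ²=30; F_rep = 3·(0,-2)/4² = (0.0000,-0.3750)
F = F_att + ΣF_rep = (-16.0000,-6.3750)
p' = p + 1/5·F = (6.8000,-3.2750)

Fx=-16.0000 Fy=-6.3750 x'=6.8000 y'=-3.2750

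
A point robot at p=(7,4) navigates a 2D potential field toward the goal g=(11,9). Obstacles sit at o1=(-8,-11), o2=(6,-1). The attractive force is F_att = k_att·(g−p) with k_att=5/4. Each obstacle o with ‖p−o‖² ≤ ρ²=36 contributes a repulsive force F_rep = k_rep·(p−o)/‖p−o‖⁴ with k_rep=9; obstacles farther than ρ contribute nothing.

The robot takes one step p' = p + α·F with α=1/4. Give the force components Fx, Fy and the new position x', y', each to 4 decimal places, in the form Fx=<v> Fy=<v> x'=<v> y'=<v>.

Fx=5.0133 Fy=6.3166 x'=8.2533 y'=5.5791

F_att = 5/4·(g−p) = 5/4·(4,5) = (5.0000,6.2500)
o1: d²=450 > ρ²=36 → inactive
o2: d²=26 ≤ ρ²=36; F_rep = 9·(1,5)/26² = (0.0133,0.0666)
F = F_att + ΣF_rep = (5.0133,6.3166)
p' = p + 1/4·F = (8.2533,5.5791)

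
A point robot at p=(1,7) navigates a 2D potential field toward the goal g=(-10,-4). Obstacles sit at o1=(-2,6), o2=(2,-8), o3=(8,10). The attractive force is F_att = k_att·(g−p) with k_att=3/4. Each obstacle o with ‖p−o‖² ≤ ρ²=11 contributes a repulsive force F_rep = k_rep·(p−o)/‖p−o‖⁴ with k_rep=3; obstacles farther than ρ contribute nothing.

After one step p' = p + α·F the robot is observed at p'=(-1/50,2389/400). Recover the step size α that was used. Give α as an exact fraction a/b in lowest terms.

F_att = 3/4·(g−p) = 3/4·(-11,-11) = (-8.2500,-8.2500)
o1: d²=10 ≤ ρ²=11; F_rep = 3·(3,1)/10² = (0.0900,0.0300)
o2: d²=226 > ρ²=11 → inactive
o3: d²=58 > ρ²=11 → inactive
F = F_att + ΣF_rep = (-8.1600,-8.2200)
Δp = p'−p = (-1.0200,-1.0275); α = Δx/Fx = (-51/50) / (-204/25) = 1/8
check: Δy/Fy = (-411/400) / (-411/50) = 1/8 ✓

α = 1/8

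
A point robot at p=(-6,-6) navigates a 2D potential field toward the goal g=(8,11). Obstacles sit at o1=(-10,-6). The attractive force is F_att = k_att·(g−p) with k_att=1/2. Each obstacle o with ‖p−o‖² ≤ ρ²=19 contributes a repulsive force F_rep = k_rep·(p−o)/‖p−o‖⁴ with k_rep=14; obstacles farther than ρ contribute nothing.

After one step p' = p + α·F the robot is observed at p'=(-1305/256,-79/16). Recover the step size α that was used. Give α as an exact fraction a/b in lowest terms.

F_att = 1/2·(g−p) = 1/2·(14,17) = (7.0000,8.5000)
o1: d²=16 ≤ ρ²=19; F_rep = 14·(4,0)/16² = (0.2188,0.0000)
F = F_att + ΣF_rep = (7.2188,8.5000)
Δp = p'−p = (0.9023,1.0625); α = Δx/Fx = (231/256) / (231/32) = 1/8
check: Δy/Fy = (17/16) / (17/2) = 1/8 ✓

α = 1/8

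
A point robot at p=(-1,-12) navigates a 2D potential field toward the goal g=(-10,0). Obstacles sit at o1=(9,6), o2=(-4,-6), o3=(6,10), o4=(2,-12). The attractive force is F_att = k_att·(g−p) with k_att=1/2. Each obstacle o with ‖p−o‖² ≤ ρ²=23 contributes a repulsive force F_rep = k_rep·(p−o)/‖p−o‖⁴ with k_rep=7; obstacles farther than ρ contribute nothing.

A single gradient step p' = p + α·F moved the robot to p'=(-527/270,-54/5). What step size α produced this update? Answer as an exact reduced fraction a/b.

F_att = 1/2·(g−p) = 1/2·(-9,12) = (-4.5000,6.0000)
o1: d²=424 > ρ²=23 → inactive
o2: d²=45 > ρ²=23 → inactive
o3: d²=533 > ρ²=23 → inactive
o4: d²=9 ≤ ρ²=23; F_rep = 7·(-3,0)/9² = (-0.2593,0.0000)
F = F_att + ΣF_rep = (-4.7593,6.0000)
Δp = p'−p = (-0.9519,1.2000); α = Δx/Fx = (-257/270) / (-257/54) = 1/5
check: Δy/Fy = (6/5) / (6) = 1/5 ✓

α = 1/5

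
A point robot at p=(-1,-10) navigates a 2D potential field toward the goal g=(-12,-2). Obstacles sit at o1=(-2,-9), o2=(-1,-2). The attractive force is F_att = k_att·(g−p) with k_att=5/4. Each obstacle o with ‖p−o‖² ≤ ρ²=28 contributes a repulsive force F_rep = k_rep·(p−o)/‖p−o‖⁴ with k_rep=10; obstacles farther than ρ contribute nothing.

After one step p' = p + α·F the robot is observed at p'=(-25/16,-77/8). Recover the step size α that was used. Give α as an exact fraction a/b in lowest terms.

F_att = 5/4·(g−p) = 5/4·(-11,8) = (-13.7500,10.0000)
o1: d²=2 ≤ ρ²=28; F_rep = 10·(1,-1)/2² = (2.5000,-2.5000)
o2: d²=64 > ρ²=28 → inactive
F = F_att + ΣF_rep = (-11.2500,7.5000)
Δp = p'−p = (-0.5625,0.3750); α = Δx/Fx = (-9/16) / (-45/4) = 1/20
check: Δy/Fy = (3/8) / (15/2) = 1/20 ✓

α = 1/20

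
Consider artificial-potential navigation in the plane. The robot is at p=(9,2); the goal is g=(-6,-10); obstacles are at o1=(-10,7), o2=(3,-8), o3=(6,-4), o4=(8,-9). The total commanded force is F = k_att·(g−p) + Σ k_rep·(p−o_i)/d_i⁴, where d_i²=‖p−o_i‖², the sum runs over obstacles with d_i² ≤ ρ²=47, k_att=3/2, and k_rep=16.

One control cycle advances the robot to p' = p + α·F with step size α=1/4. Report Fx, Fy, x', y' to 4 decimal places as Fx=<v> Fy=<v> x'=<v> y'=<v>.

Fx=-22.4763 Fy=-17.9526 x'=3.3809 y'=-2.4881

F_att = 3/2·(g−p) = 3/2·(-15,-12) = (-22.5000,-18.0000)
o1: d²=386 > ρ²=47 → inactive
o2: d²=136 > ρ²=47 → inactive
o3: d²=45 ≤ ρ²=47; F_rep = 16·(3,6)/45² = (0.0237,0.0474)
o4: d²=122 > ρ²=47 → inactive
F = F_att + ΣF_rep = (-22.4763,-17.9526)
p' = p + 1/4·F = (3.3809,-2.4881)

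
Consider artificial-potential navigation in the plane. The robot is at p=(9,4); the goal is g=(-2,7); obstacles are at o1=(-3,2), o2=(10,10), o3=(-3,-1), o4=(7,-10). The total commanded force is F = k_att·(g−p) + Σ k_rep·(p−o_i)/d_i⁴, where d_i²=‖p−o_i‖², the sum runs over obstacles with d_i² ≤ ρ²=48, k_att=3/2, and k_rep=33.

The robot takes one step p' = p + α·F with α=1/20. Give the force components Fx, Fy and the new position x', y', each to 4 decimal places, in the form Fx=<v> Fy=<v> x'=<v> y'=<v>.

F_att = 3/2·(g−p) = 3/2·(-11,3) = (-16.5000,4.5000)
o1: d²=148 > ρ²=48 → inactive
o2: d²=37 ≤ ρ²=48; F_rep = 33·(-1,-6)/37² = (-0.0241,-0.1446)
o3: d²=169 > ρ²=48 → inactive
o4: d²=200 > ρ²=48 → inactive
F = F_att + ΣF_rep = (-16.5241,4.3554)
p' = p + 1/20·F = (8.1738,4.2178)

Fx=-16.5241 Fy=4.3554 x'=8.1738 y'=4.2178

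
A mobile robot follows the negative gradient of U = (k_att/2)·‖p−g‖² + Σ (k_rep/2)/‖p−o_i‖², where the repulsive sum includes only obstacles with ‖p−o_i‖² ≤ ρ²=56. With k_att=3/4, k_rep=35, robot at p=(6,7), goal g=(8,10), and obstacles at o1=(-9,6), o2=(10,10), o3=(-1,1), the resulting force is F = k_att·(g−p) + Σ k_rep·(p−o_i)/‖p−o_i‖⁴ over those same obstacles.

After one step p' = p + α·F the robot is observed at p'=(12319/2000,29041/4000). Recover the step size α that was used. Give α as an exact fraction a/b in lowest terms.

F_att = 3/4·(g−p) = 3/4·(2,3) = (1.5000,2.2500)
o1: d²=226 > ρ²=56 → inactive
o2: d²=25 ≤ ρ²=56; F_rep = 35·(-4,-3)/25² = (-0.2240,-0.1680)
o3: d²=85 > ρ²=56 → inactive
F = F_att + ΣF_rep = (1.2760,2.0820)
Δp = p'−p = (0.1595,0.2602); α = Δx/Fx = (319/2000) / (319/250) = 1/8
check: Δy/Fy = (1041/4000) / (1041/500) = 1/8 ✓

α = 1/8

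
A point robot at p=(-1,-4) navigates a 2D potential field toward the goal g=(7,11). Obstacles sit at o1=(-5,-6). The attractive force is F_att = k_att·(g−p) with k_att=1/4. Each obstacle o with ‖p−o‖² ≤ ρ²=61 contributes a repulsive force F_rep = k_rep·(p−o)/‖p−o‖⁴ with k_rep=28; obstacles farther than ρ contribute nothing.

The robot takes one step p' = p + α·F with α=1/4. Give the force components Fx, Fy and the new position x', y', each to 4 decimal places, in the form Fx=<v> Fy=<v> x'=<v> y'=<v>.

F_att = 1/4·(g−p) = 1/4·(8,15) = (2.0000,3.7500)
o1: d²=20 ≤ ρ²=61; F_rep = 28·(4,2)/20² = (0.2800,0.1400)
F = F_att + ΣF_rep = (2.2800,3.8900)
p' = p + 1/4·F = (-0.4300,-3.0275)

Fx=2.2800 Fy=3.8900 x'=-0.4300 y'=-3.0275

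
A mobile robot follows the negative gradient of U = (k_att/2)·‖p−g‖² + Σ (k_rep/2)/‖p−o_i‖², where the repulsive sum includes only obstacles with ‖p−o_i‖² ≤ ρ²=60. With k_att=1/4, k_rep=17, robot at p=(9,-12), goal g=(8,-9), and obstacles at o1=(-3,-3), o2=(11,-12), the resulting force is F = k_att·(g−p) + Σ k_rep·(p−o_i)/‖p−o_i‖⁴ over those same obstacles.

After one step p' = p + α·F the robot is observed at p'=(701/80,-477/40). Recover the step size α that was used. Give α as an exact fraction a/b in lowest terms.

F_att = 1/4·(g−p) = 1/4·(-1,3) = (-0.2500,0.7500)
o1: d²=225 > ρ²=60 → inactive
o2: d²=4 ≤ ρ²=60; F_rep = 17·(-2,0)/4² = (-2.1250,0.0000)
F = F_att + ΣF_rep = (-2.3750,0.7500)
Δp = p'−p = (-0.2375,0.0750); α = Δx/Fx = (-19/80) / (-19/8) = 1/10
check: Δy/Fy = (3/40) / (3/4) = 1/10 ✓

α = 1/10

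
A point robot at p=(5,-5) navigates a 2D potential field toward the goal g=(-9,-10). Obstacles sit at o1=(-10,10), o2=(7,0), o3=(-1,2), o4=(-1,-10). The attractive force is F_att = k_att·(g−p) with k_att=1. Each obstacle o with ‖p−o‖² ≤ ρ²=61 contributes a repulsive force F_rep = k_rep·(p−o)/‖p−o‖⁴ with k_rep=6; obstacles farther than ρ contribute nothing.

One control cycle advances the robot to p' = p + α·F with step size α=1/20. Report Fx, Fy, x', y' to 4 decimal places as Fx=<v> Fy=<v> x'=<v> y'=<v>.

F_att = 1·(g−p) = 1·(-14,-5) = (-14.0000,-5.0000)
o1: d²=450 > ρ²=61 → inactive
o2: d²=29 ≤ ρ²=61; F_rep = 6·(-2,-5)/29² = (-0.0143,-0.0357)
o3: d²=85 > ρ²=61 → inactive
o4: d²=61 ≤ ρ²=61; F_rep = 6·(6,5)/61² = (0.0097,0.0081)
F = F_att + ΣF_rep = (-14.0046,-5.0276)
p' = p + 1/20·F = (4.2998,-5.2514)

Fx=-14.0046 Fy=-5.0276 x'=4.2998 y'=-5.2514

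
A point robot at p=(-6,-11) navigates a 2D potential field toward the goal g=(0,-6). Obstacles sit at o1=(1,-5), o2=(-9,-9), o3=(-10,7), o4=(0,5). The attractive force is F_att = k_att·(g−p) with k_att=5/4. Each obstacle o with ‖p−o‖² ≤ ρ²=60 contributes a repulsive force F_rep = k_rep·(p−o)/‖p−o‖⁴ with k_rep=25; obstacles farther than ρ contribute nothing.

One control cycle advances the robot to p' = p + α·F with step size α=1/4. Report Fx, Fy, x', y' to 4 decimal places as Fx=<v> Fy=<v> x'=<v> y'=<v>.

F_att = 5/4·(g−p) = 5/4·(6,5) = (7.5000,6.2500)
o1: d²=85 > ρ²=60 → inactive
o2: d²=13 ≤ ρ²=60; F_rep = 25·(3,-2)/13² = (0.4438,-0.2959)
o3: d²=340 > ρ²=60 → inactive
o4: d²=292 > ρ²=60 → inactive
F = F_att + ΣF_rep = (7.9438,5.9541)
p' = p + 1/4·F = (-4.0141,-9.5115)

Fx=7.9438 Fy=5.9541 x'=-4.0141 y'=-9.5115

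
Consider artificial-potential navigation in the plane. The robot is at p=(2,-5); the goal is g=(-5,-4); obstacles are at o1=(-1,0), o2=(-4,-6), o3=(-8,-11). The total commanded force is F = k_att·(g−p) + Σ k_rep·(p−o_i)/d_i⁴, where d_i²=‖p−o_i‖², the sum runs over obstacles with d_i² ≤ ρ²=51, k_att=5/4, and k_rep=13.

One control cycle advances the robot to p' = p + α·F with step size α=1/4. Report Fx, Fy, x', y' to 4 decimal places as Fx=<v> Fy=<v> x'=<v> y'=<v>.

F_att = 5/4·(g−p) = 5/4·(-7,1) = (-8.7500,1.2500)
o1: d²=34 ≤ ρ²=51; F_rep = 13·(3,-5)/34² = (0.0337,-0.0562)
o2: d²=37 ≤ ρ²=51; F_rep = 13·(6,1)/37² = (0.0570,0.0095)
o3: d²=136 > ρ²=51 → inactive
F = F_att + ΣF_rep = (-8.6593,1.2033)
p' = p + 1/4·F = (-0.1648,-4.6992)

Fx=-8.6593 Fy=1.2033 x'=-0.1648 y'=-4.6992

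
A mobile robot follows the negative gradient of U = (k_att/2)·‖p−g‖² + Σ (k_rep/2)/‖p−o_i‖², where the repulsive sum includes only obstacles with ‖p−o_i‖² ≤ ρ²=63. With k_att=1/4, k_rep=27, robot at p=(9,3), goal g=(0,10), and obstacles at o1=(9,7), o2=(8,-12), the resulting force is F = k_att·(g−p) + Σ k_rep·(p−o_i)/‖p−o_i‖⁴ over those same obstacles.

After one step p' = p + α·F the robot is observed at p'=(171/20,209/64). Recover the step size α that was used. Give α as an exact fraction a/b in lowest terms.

F_att = 1/4·(g−p) = 1/4·(-9,7) = (-2.2500,1.7500)
o1: d²=16 ≤ ρ²=63; F_rep = 27·(0,-4)/16² = (0.0000,-0.4219)
o2: d²=226 > ρ²=63 → inactive
F = F_att + ΣF_rep = (-2.2500,1.3281)
Δp = p'−p = (-0.4500,0.2656); α = Δx/Fx = (-9/20) / (-9/4) = 1/5
check: Δy/Fy = (17/64) / (85/64) = 1/5 ✓

α = 1/5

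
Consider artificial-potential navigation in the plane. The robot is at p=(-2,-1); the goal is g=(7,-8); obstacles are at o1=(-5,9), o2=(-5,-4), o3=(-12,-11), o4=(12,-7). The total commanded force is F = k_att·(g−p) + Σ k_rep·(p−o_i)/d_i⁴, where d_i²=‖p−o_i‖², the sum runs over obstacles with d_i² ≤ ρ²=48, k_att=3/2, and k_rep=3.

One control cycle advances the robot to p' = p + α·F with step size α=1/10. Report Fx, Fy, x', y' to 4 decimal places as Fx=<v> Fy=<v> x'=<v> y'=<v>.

F_att = 3/2·(g−p) = 3/2·(9,-7) = (13.5000,-10.5000)
o1: d²=109 > ρ²=48 → inactive
o2: d²=18 ≤ ρ²=48; F_rep = 3·(3,3)/18² = (0.0278,0.0278)
o3: d²=200 > ρ²=48 → inactive
o4: d²=232 > ρ²=48 → inactive
F = F_att + ΣF_rep = (13.5278,-10.4722)
p' = p + 1/10·F = (-0.6472,-2.0472)

Fx=13.5278 Fy=-10.4722 x'=-0.6472 y'=-2.0472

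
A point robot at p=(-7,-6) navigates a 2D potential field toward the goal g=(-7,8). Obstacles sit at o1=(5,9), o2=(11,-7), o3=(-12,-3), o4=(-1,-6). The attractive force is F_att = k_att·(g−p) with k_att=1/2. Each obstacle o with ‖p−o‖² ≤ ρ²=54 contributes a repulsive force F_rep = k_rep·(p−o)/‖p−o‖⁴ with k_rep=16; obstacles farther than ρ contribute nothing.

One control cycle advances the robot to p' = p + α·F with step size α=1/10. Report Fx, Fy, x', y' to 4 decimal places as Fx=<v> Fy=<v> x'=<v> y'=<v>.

F_att = 1/2·(g−p) = 1/2·(0,14) = (0.0000,7.0000)
o1: d²=369 > ρ²=54 → inactive
o2: d²=325 > ρ²=54 → inactive
o3: d²=34 ≤ ρ²=54; F_rep = 16·(5,-3)/34² = (0.0692,-0.0415)
o4: d²=36 ≤ ρ²=54; F_rep = 16·(-6,0)/36² = (-0.0741,0.0000)
F = F_att + ΣF_rep = (-0.0049,6.9585)
p' = p + 1/10·F = (-7.0005,-5.3042)

Fx=-0.0049 Fy=6.9585 x'=-7.0005 y'=-5.3042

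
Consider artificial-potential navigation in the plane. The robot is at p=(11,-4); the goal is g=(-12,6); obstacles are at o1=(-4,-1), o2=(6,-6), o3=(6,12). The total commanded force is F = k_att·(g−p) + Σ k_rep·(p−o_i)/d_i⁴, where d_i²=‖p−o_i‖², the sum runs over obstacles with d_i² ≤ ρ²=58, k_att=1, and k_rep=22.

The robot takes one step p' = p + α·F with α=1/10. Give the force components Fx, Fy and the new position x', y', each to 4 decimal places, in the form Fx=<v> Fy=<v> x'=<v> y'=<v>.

Fx=-22.8692 Fy=10.0523 x'=8.7131 y'=-2.9948

F_att = 1·(g−p) = 1·(-23,10) = (-23.0000,10.0000)
o1: d²=234 > ρ²=58 → inactive
o2: d²=29 ≤ ρ²=58; F_rep = 22·(5,2)/29² = (0.1308,0.0523)
o3: d²=281 > ρ²=58 → inactive
F = F_att + ΣF_rep = (-22.8692,10.0523)
p' = p + 1/10·F = (8.7131,-2.9948)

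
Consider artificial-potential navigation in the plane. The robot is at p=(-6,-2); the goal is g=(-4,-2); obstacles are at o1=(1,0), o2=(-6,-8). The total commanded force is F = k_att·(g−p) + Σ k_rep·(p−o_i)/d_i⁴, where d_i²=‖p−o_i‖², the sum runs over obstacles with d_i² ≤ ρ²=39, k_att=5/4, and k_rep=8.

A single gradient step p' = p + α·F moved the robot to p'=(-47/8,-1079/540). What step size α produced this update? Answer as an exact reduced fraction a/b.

α = 1/20

F_att = 5/4·(g−p) = 5/4·(2,0) = (2.5000,0.0000)
o1: d²=53 > ρ²=39 → inactive
o2: d²=36 ≤ ρ²=39; F_rep = 8·(0,6)/36² = (0.0000,0.0370)
F = F_att + ΣF_rep = (2.5000,0.0370)
Δp = p'−p = (0.1250,0.0019); α = Δx/Fx = (1/8) / (5/2) = 1/20
check: Δy/Fy = (1/540) / (1/27) = 1/20 ✓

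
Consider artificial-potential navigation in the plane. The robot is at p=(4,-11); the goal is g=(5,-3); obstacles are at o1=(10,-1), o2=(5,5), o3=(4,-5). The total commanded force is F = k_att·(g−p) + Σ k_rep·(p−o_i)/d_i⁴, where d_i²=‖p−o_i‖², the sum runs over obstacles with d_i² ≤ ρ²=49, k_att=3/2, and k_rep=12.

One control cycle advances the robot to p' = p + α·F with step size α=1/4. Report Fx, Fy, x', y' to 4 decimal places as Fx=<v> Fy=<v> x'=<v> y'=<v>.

F_att = 3/2·(g−p) = 3/2·(1,8) = (1.5000,12.0000)
o1: d²=136 > ρ²=49 → inactive
o2: d²=257 > ρ²=49 → inactive
o3: d²=36 ≤ ρ²=49; F_rep = 12·(0,-6)/36² = (0.0000,-0.0556)
F = F_att + ΣF_rep = (1.5000,11.9444)
p' = p + 1/4·F = (4.3750,-8.0139)

Fx=1.5000 Fy=11.9444 x'=4.3750 y'=-8.0139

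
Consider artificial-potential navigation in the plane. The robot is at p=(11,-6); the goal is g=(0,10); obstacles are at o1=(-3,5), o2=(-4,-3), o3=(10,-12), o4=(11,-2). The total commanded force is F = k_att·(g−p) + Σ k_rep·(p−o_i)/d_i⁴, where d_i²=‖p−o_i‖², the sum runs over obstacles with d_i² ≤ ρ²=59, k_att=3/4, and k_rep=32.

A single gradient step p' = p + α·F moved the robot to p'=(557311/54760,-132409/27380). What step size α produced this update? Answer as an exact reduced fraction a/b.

F_att = 3/4·(g−p) = 3/4·(-11,16) = (-8.2500,12.0000)
o1: d²=317 > ρ²=59 → inactive
o2: d²=234 > ρ²=59 → inactive
o3: d²=37 ≤ ρ²=59; F_rep = 32·(1,6)/37² = (0.0234,0.1402)
o4: d²=16 ≤ ρ²=59; F_rep = 32·(0,-4)/16² = (0.0000,-0.5000)
F = F_att + ΣF_rep = (-8.2266,11.6402)
Δp = p'−p = (-0.8227,1.1640); α = Δx/Fx = (-45049/54760) / (-45049/5476) = 1/10
check: Δy/Fy = (31871/27380) / (31871/2738) = 1/10 ✓

α = 1/10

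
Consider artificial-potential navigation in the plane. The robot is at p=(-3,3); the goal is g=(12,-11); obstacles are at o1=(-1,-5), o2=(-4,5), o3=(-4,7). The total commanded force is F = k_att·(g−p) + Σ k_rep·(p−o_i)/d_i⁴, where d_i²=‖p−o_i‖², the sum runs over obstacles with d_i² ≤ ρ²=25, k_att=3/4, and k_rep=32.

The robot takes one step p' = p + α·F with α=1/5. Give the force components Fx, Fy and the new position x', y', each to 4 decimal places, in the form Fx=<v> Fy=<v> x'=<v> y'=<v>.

F_att = 3/4·(g−p) = 3/4·(15,-14) = (11.2500,-10.5000)
o1: d²=68 > ρ²=25 → inactive
o2: d²=5 ≤ ρ²=25; F_rep = 32·(1,-2)/5² = (1.2800,-2.5600)
o3: d²=17 ≤ ρ²=25; F_rep = 32·(1,-4)/17² = (0.1107,-0.4429)
F = F_att + ΣF_rep = (12.6407,-13.5029)
p' = p + 1/5·F = (-0.4719,0.2994)

Fx=12.6407 Fy=-13.5029 x'=-0.4719 y'=0.2994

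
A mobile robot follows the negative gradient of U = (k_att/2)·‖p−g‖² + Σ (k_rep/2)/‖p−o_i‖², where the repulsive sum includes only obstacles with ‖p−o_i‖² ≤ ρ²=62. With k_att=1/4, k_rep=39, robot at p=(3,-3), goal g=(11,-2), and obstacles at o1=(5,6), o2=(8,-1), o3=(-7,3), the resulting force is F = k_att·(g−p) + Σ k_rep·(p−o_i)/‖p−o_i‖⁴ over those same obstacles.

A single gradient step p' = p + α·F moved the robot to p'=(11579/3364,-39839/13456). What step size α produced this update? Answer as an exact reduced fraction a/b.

F_att = 1/4·(g−p) = 1/4·(8,1) = (2.0000,0.2500)
o1: d²=85 > ρ²=62 → inactive
o2: d²=29 ≤ ρ²=62; F_rep = 39·(-5,-2)/29² = (-0.2319,-0.0927)
o3: d²=136 > ρ²=62 → inactive
F = F_att + ΣF_rep = (1.7681,0.1573)
Δp = p'−p = (0.4420,0.0393); α = Δx/Fx = (1487/3364) / (1487/841) = 1/4
check: Δy/Fy = (529/13456) / (529/3364) = 1/4 ✓

α = 1/4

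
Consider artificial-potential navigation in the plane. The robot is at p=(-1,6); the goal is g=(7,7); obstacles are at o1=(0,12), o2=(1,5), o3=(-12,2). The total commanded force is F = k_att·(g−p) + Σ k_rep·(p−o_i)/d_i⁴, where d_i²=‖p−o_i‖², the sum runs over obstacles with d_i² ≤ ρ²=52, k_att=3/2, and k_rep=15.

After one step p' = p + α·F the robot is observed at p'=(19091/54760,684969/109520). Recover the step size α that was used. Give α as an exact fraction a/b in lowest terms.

F_att = 3/2·(g−p) = 3/2·(8,1) = (12.0000,1.5000)
o1: d²=37 ≤ ρ²=52; F_rep = 15·(-1,-6)/37² = (-0.0110,-0.0657)
o2: d²=5 ≤ ρ²=52; F_rep = 15·(-2,1)/5² = (-1.2000,0.6000)
o3: d²=137 > ρ²=52 → inactive
F = F_att + ΣF_rep = (10.7890,2.0343)
Δp = p'−p = (1.3486,0.2543); α = Δx/Fx = (73851/54760) / (73851/6845) = 1/8
check: Δy/Fy = (27849/109520) / (27849/13690) = 1/8 ✓

α = 1/8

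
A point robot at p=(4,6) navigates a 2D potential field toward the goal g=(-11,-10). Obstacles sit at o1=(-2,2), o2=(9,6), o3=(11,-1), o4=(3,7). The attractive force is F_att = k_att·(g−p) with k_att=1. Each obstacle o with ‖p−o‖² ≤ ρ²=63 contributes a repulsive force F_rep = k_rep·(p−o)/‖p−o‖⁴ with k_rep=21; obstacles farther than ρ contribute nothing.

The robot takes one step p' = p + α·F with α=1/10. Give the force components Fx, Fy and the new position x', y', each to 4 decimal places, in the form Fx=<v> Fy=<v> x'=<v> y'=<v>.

Fx=-9.8714 Fy=-21.2189 x'=3.0129 y'=3.8781

F_att = 1·(g−p) = 1·(-15,-16) = (-15.0000,-16.0000)
o1: d²=52 ≤ ρ²=63; F_rep = 21·(6,4)/52² = (0.0466,0.0311)
o2: d²=25 ≤ ρ²=63; F_rep = 21·(-5,0)/25² = (-0.1680,0.0000)
o3: d²=98 > ρ²=63 → inactive
o4: d²=2 ≤ ρ²=63; F_rep = 21·(1,-1)/2² = (5.2500,-5.2500)
F = F_att + ΣF_rep = (-9.8714,-21.2189)
p' = p + 1/10·F = (3.0129,3.8781)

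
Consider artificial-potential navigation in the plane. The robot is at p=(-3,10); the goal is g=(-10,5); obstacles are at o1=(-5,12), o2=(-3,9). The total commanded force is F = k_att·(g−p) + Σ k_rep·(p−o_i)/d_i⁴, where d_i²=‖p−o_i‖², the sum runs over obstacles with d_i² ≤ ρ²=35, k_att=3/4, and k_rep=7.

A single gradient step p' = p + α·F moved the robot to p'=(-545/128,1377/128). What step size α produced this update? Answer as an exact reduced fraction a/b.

F_att = 3/4·(g−p) = 3/4·(-7,-5) = (-5.2500,-3.7500)
o1: d²=8 ≤ ρ²=35; F_rep = 7·(2,-2)/8² = (0.2188,-0.2188)
o2: d²=1 ≤ ρ²=35; F_rep = 7·(0,1)/1² = (0.0000,7.0000)
F = F_att + ΣF_rep = (-5.0312,3.0312)
Δp = p'−p = (-1.2578,0.7578); α = Δx/Fx = (-161/128) / (-161/32) = 1/4
check: Δy/Fy = (97/128) / (97/32) = 1/4 ✓

α = 1/4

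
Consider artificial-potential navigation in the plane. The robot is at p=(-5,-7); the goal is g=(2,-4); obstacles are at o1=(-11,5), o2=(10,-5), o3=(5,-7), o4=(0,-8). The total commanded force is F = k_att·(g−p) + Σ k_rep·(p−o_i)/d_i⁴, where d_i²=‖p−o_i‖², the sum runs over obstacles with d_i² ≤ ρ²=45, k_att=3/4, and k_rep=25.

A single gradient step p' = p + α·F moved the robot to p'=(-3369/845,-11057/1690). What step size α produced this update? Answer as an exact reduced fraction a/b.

α = 1/5

F_att = 3/4·(g−p) = 3/4·(7,3) = (5.2500,2.2500)
o1: d²=180 > ρ²=45 → inactive
o2: d²=229 > ρ²=45 → inactive
o3: d²=100 > ρ²=45 → inactive
o4: d²=26 ≤ ρ²=45; F_rep = 25·(-5,1)/26² = (-0.1849,0.0370)
F = F_att + ΣF_rep = (5.0651,2.2870)
Δp = p'−p = (1.0130,0.4574); α = Δx/Fx = (856/845) / (856/169) = 1/5
check: Δy/Fy = (773/1690) / (773/338) = 1/5 ✓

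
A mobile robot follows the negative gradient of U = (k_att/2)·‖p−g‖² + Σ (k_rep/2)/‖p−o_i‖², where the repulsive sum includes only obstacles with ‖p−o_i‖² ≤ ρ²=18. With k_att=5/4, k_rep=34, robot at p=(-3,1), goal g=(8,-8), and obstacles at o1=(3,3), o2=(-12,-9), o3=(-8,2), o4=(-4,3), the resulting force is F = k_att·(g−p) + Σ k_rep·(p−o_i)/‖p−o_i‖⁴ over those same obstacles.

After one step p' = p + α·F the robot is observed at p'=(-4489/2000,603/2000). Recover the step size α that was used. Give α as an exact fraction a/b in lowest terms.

α = 1/20

F_att = 5/4·(g−p) = 5/4·(11,-9) = (13.7500,-11.2500)
o1: d²=40 > ρ²=18 → inactive
o2: d²=181 > ρ²=18 → inactive
o3: d²=26 > ρ²=18 → inactive
o4: d²=5 ≤ ρ²=18; F_rep = 34·(1,-2)/5² = (1.3600,-2.7200)
F = F_att + ΣF_rep = (15.1100,-13.9700)
Δp = p'−p = (0.7555,-0.6985); α = Δx/Fx = (1511/2000) / (1511/100) = 1/20
check: Δy/Fy = (-1397/2000) / (-1397/100) = 1/20 ✓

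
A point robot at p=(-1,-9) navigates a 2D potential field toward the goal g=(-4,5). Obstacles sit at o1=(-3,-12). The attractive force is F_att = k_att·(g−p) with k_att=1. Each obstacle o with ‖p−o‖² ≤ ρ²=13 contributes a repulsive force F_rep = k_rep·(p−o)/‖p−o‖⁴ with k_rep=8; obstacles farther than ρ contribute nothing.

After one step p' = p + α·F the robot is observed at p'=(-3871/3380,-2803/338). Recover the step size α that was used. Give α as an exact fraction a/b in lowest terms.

α = 1/20

F_att = 1·(g−p) = 1·(-3,14) = (-3.0000,14.0000)
o1: d²=13 ≤ ρ²=13; F_rep = 8·(2,3)/13² = (0.0947,0.1420)
F = F_att + ΣF_rep = (-2.9053,14.1420)
Δp = p'−p = (-0.1453,0.7071); α = Δx/Fx = (-491/3380) / (-491/169) = 1/20
check: Δy/Fy = (239/338) / (2390/169) = 1/20 ✓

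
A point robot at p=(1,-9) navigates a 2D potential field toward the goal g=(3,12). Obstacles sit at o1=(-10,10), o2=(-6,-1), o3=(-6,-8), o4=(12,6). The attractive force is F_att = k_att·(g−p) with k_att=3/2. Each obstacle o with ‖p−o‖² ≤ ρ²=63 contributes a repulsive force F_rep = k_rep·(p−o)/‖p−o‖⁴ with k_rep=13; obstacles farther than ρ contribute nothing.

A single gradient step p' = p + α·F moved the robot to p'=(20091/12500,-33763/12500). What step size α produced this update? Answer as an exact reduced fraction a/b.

F_att = 3/2·(g−p) = 3/2·(2,21) = (3.0000,31.5000)
o1: d²=482 > ρ²=63 → inactive
o2: d²=113 > ρ²=63 → inactive
o3: d²=50 ≤ ρ²=63; F_rep = 13·(7,-1)/50² = (0.0364,-0.0052)
o4: d²=346 > ρ²=63 → inactive
F = F_att + ΣF_rep = (3.0364,31.4948)
Δp = p'−p = (0.6073,6.2990); α = Δx/Fx = (7591/12500) / (7591/2500) = 1/5
check: Δy/Fy = (78737/12500) / (78737/2500) = 1/5 ✓

α = 1/5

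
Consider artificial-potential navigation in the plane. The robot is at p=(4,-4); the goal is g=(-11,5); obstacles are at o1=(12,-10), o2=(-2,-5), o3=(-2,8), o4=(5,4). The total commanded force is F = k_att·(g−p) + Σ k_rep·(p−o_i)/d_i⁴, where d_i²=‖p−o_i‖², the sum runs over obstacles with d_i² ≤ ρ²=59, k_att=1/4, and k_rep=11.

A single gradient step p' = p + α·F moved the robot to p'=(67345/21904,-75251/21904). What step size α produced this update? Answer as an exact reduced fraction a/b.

α = 1/4

F_att = 1/4·(g−p) = 1/4·(-15,9) = (-3.7500,2.2500)
o1: d²=100 > ρ²=59 → inactive
o2: d²=37 ≤ ρ²=59; F_rep = 11·(6,1)/37² = (0.0482,0.0080)
o3: d²=180 > ρ²=59 → inactive
o4: d²=65 > ρ²=59 → inactive
F = F_att + ΣF_rep = (-3.7018,2.2580)
Δp = p'−p = (-0.9254,0.5645); α = Δx/Fx = (-20271/21904) / (-20271/5476) = 1/4
check: Δy/Fy = (12365/21904) / (12365/5476) = 1/4 ✓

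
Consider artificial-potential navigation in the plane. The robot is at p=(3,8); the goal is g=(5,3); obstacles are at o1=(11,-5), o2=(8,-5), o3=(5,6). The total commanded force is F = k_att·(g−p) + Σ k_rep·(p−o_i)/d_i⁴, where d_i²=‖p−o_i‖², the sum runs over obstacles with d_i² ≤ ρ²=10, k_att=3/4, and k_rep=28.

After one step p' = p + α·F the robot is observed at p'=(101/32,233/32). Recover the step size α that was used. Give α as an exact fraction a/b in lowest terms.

F_att = 3/4·(g−p) = 3/4·(2,-5) = (1.5000,-3.7500)
o1: d²=233 > ρ²=10 → inactive
o2: d²=194 > ρ²=10 → inactive
o3: d²=8 ≤ ρ²=10; F_rep = 28·(-2,2)/8² = (-0.8750,0.8750)
F = F_att + ΣF_rep = (0.6250,-2.8750)
Δp = p'−p = (0.1562,-0.7188); α = Δx/Fx = (5/32) / (5/8) = 1/4
check: Δy/Fy = (-23/32) / (-23/8) = 1/4 ✓

α = 1/4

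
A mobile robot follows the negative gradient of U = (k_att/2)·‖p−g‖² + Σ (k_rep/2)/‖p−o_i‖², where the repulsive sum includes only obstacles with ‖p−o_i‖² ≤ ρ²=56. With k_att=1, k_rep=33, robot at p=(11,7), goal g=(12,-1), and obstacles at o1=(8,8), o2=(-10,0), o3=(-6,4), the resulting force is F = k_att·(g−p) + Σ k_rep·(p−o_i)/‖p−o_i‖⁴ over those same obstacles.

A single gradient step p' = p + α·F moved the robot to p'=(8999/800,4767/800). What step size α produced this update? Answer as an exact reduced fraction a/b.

α = 1/8

F_att = 1·(g−p) = 1·(1,-8) = (1.0000,-8.0000)
o1: d²=10 ≤ ρ²=56; F_rep = 33·(3,-1)/10² = (0.9900,-0.3300)
o2: d²=490 > ρ²=56 → inactive
o3: d²=298 > ρ²=56 → inactive
F = F_att + ΣF_rep = (1.9900,-8.3300)
Δp = p'−p = (0.2487,-1.0413); α = Δx/Fx = (199/800) / (199/100) = 1/8
check: Δy/Fy = (-833/800) / (-833/100) = 1/8 ✓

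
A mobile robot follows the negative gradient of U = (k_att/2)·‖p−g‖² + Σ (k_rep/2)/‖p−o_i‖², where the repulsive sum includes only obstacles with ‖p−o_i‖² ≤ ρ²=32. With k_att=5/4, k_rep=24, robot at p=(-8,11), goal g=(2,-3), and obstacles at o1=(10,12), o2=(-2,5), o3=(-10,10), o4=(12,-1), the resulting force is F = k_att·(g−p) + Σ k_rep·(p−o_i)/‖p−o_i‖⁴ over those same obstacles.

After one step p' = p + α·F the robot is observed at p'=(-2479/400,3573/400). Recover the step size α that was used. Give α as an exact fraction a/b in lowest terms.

α = 1/8

F_att = 5/4·(g−p) = 5/4·(10,-14) = (12.5000,-17.5000)
o1: d²=325 > ρ²=32 → inactive
o2: d²=72 > ρ²=32 → inactive
o3: d²=5 ≤ ρ²=32; F_rep = 24·(2,1)/5² = (1.9200,0.9600)
o4: d²=544 > ρ²=32 → inactive
F = F_att + ΣF_rep = (14.4200,-16.5400)
Δp = p'−p = (1.8025,-2.0675); α = Δx/Fx = (721/400) / (721/50) = 1/8
check: Δy/Fy = (-827/400) / (-827/50) = 1/8 ✓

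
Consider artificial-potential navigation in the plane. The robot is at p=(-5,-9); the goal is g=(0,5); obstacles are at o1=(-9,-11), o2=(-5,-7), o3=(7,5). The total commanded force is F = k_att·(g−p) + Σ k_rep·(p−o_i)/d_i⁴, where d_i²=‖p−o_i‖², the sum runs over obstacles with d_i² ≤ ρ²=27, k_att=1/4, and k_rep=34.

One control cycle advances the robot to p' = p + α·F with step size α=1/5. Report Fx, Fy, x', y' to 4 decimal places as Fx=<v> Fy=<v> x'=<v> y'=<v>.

Fx=1.5900 Fy=-0.5800 x'=-4.6820 y'=-9.1160

F_att = 1/4·(g−p) = 1/4·(5,14) = (1.2500,3.5000)
o1: d²=20 ≤ ρ²=27; F_rep = 34·(4,2)/20² = (0.3400,0.1700)
o2: d²=4 ≤ ρ²=27; F_rep = 34·(0,-2)/4² = (0.0000,-4.2500)
o3: d²=340 > ρ²=27 → inactive
F = F_att + ΣF_rep = (1.5900,-0.5800)
p' = p + 1/5·F = (-4.6820,-9.1160)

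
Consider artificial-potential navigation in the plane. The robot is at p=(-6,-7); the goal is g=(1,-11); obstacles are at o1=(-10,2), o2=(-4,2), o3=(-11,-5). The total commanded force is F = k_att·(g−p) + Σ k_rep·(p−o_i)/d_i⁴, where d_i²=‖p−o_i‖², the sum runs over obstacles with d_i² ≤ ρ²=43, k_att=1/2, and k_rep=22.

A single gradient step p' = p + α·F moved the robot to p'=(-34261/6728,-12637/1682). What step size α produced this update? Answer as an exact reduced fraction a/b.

F_att = 1/2·(g−p) = 1/2·(7,-4) = (3.5000,-2.0000)
o1: d²=97 > ρ²=43 → inactive
o2: d²=85 > ρ²=43 → inactive
o3: d²=29 ≤ ρ²=43; F_rep = 22·(5,-2)/29² = (0.1308,-0.0523)
F = F_att + ΣF_rep = (3.6308,-2.0523)
Δp = p'−p = (0.9077,-0.5131); α = Δx/Fx = (6107/6728) / (6107/1682) = 1/4
check: Δy/Fy = (-863/1682) / (-1726/841) = 1/4 ✓

α = 1/4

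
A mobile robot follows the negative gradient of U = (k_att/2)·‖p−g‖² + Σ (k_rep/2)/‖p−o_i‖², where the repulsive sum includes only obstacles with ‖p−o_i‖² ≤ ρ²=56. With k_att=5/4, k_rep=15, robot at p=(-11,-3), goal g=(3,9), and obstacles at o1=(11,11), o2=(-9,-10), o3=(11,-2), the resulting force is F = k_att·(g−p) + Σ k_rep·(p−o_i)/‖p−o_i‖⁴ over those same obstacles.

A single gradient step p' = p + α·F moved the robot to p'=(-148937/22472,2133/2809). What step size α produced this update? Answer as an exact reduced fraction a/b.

α = 1/4

F_att = 5/4·(g−p) = 5/4·(14,12) = (17.5000,15.0000)
o1: d²=680 > ρ²=56 → inactive
o2: d²=53 ≤ ρ²=56; F_rep = 15·(-2,7)/53² = (-0.0107,0.0374)
o3: d²=485 > ρ²=56 → inactive
F = F_att + ΣF_rep = (17.4893,15.0374)
Δp = p'−p = (4.3723,3.7593); α = Δx/Fx = (98255/22472) / (98255/5618) = 1/4
check: Δy/Fy = (10560/2809) / (42240/2809) = 1/4 ✓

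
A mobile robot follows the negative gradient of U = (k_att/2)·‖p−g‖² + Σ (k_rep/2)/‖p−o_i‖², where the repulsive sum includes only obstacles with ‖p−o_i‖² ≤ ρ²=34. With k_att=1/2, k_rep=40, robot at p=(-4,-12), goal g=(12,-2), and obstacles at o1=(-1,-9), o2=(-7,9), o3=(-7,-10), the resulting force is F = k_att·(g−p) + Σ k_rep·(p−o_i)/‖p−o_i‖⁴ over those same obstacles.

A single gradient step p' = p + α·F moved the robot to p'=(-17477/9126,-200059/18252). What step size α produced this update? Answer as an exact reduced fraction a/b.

F_att = 1/2·(g−p) = 1/2·(16,10) = (8.0000,5.0000)
o1: d²=18 ≤ ρ²=34; F_rep = 40·(-3,-3)/18² = (-0.3704,-0.3704)
o2: d²=450 > ρ²=34 → inactive
o3: d²=13 ≤ ρ²=34; F_rep = 40·(3,-2)/13² = (0.7101,-0.4734)
F = F_att + ΣF_rep = (8.3397,4.1563)
Δp = p'−p = (2.0849,1.0391); α = Δx/Fx = (19027/9126) / (38054/4563) = 1/4
check: Δy/Fy = (18965/18252) / (18965/4563) = 1/4 ✓

α = 1/4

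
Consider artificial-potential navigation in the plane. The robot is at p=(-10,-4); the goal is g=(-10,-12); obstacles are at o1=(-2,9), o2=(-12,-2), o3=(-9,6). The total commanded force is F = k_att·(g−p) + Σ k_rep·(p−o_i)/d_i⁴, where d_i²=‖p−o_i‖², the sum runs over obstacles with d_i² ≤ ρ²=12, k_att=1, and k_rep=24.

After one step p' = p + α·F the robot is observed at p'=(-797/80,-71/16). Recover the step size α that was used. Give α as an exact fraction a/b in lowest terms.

F_att = 1·(g−p) = 1·(0,-8) = (0.0000,-8.0000)
o1: d²=233 > ρ²=12 → inactive
o2: d²=8 ≤ ρ²=12; F_rep = 24·(2,-2)/8² = (0.7500,-0.7500)
o3: d²=101 > ρ²=12 → inactive
F = F_att + ΣF_rep = (0.7500,-8.7500)
Δp = p'−p = (0.0375,-0.4375); α = Δx/Fx = (3/80) / (3/4) = 1/20
check: Δy/Fy = (-7/16) / (-35/4) = 1/20 ✓

α = 1/20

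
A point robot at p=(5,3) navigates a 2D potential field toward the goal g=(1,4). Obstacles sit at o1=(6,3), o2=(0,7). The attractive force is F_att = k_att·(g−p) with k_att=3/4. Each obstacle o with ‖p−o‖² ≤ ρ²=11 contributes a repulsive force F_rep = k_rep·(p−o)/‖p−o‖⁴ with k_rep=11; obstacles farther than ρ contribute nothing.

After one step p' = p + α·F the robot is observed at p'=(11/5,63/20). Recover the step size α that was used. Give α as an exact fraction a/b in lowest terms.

α = 1/5

F_att = 3/4·(g−p) = 3/4·(-4,1) = (-3.0000,0.7500)
o1: d²=1 ≤ ρ²=11; F_rep = 11·(-1,0)/1² = (-11.0000,0.0000)
o2: d²=41 > ρ²=11 → inactive
F = F_att + ΣF_rep = (-14.0000,0.7500)
Δp = p'−p = (-2.8000,0.1500); α = Δx/Fx = (-14/5) / (-14) = 1/5
check: Δy/Fy = (3/20) / (3/4) = 1/5 ✓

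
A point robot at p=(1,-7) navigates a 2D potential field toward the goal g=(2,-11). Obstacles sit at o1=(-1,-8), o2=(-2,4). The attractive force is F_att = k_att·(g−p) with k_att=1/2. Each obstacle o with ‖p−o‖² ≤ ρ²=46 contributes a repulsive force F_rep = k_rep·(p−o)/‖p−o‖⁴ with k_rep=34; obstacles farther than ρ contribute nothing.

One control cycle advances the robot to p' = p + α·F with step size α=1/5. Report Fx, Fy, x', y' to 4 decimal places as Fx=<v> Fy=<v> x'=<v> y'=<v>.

Fx=3.2200 Fy=-0.6400 x'=1.6440 y'=-7.1280

F_att = 1/2·(g−p) = 1/2·(1,-4) = (0.5000,-2.0000)
o1: d²=5 ≤ ρ²=46; F_rep = 34·(2,1)/5² = (2.7200,1.3600)
o2: d²=130 > ρ²=46 → inactive
F = F_att + ΣF_rep = (3.2200,-0.6400)
p' = p + 1/5·F = (1.6440,-7.1280)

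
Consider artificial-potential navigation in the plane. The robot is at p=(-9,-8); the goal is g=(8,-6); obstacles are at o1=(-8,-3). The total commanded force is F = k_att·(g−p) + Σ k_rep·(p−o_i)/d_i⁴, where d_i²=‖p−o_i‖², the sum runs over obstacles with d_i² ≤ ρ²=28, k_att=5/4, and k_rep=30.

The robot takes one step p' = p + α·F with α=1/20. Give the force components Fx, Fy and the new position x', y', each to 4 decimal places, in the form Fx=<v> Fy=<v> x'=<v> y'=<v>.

Fx=21.2056 Fy=2.2781 x'=-7.9397 y'=-7.8861

F_att = 5/4·(g−p) = 5/4·(17,2) = (21.2500,2.5000)
o1: d²=26 ≤ ρ²=28; F_rep = 30·(-1,-5)/26² = (-0.0444,-0.2219)
F = F_att + ΣF_rep = (21.2056,2.2781)
p' = p + 1/20·F = (-7.9397,-7.8861)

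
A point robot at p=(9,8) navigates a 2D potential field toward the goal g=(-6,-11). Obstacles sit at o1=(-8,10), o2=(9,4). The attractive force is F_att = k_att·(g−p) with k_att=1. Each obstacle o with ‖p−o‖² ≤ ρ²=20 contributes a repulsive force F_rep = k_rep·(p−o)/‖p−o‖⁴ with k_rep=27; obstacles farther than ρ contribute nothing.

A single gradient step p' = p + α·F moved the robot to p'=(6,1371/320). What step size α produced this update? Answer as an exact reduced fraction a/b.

α = 1/5

F_att = 1·(g−p) = 1·(-15,-19) = (-15.0000,-19.0000)
o1: d²=293 > ρ²=20 → inactive
o2: d²=16 ≤ ρ²=20; F_rep = 27·(0,4)/16² = (0.0000,0.4219)
F = F_att + ΣF_rep = (-15.0000,-18.5781)
Δp = p'−p = (-3.0000,-3.7156); α = Δx/Fx = (-3) / (-15) = 1/5
check: Δy/Fy = (-1189/320) / (-1189/64) = 1/5 ✓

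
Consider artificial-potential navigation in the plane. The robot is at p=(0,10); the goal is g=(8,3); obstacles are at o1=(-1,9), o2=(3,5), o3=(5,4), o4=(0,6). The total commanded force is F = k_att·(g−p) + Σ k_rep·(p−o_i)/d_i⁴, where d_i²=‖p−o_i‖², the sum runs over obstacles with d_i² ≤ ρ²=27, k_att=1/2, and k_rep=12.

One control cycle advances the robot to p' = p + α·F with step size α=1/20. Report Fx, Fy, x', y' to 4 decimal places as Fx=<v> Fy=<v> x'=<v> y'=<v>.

F_att = 1/2·(g−p) = 1/2·(8,-7) = (4.0000,-3.5000)
o1: d²=2 ≤ ρ²=27; F_rep = 12·(1,1)/2² = (3.0000,3.0000)
o2: d²=34 > ρ²=27 → inactive
o3: d²=61 > ρ²=27 → inactive
o4: d²=16 ≤ ρ²=27; F_rep = 12·(0,4)/16² = (0.0000,0.1875)
F = F_att + ΣF_rep = (7.0000,-0.3125)
p' = p + 1/20·F = (0.3500,9.9844)

Fx=7.0000 Fy=-0.3125 x'=0.3500 y'=9.9844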